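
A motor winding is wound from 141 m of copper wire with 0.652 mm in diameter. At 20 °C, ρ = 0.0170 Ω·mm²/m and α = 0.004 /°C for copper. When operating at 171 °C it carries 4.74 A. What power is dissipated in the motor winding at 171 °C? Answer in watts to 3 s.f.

ρ = 0.0170 Ω·mm²/m = 1.70×10^-8 Ω·m
A = π(d/2)² = π(3.2600e-04 m)² = 3.339e-07 m²
R₍20₎ = ρL/A = (1.70×10^-8)(141)/(3.339e-07) = 7.179 Ω
R₍171₎ = R₍20₎(1 + αΔT) = 7.179 × (1 + 0.004×151) = 11.52 Ω
P = I²R = (4.74)² × 11.52 = 259 W

259 W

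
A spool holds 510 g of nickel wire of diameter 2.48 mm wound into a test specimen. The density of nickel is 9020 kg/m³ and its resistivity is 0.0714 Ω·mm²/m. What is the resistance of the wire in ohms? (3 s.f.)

0.173 Ω

ρ = 0.0714 Ω·mm²/m = 7.14×10^-8 Ω·m
A = π(d/2)² = π(1.2400e-03 m)² = 4.8305e-06 m²
L = m/(density·A) = 0.51/(9020×4.8305e-06) = 11.7 m
R = ρL/A = (7.14×10^-8)(11.7)/(4.8305e-06) = 0.173 Ω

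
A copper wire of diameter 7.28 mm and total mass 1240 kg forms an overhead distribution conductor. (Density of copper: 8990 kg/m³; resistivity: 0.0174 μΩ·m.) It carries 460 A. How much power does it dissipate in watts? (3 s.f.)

2.93×10^5 W

ρ = 0.0174 μΩ·m = 1.74×10^-8 Ω·m
A = π(d/2)² = π(3.6400e-03 m)² = 4.1625e-05 m²
L = m/(density·A) = 1240/(8990×4.1625e-05) = 3314 m
R = ρL/A = (1.74×10^-8)(3314)/(4.1625e-05) = 1.385 Ω
P = I²R = (460)² × 1.385 = 2.93×10^5 W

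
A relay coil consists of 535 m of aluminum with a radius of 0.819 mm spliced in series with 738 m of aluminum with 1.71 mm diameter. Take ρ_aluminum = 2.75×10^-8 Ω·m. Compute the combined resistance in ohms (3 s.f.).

15.8 Ω

Segment 1: A = πr² = π(8.1900e-04 m)² = 2.107e-06 m²
R₁ = ρL/A = (2.75×10^-8)(535)/(2.107e-06) = 6.982 Ω
Segment 2: A = π(d/2)² = π(8.5500e-04 m)² = 2.297e-06 m²
R₂ = (2.75×10^-8)(738)/(2.297e-06) = 8.837 Ω
R = R₁ + R₂ = 15.8 Ω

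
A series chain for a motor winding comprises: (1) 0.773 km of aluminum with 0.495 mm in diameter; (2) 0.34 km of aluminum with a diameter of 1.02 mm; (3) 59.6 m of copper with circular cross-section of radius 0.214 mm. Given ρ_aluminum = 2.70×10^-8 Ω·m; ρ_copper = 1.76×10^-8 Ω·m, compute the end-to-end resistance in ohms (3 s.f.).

Seg 1: A = π(d/2)² = π(2.4750e-04 m)² = 1.924e-07 m²
R_1 = (2.70×10^-8)(773)/(1.924e-07) = 108.5 Ω
Seg 2: A = π(d/2)² = π(5.1000e-04 m)² = 8.171e-07 m²
R_2 = (2.70×10^-8)(340)/(8.171e-07) = 11.23 Ω
Seg 3: A = πr² = π(2.1400e-04 m)² = 1.439e-07 m²
R_3 = (1.76×10^-8)(59.6)/(1.439e-07) = 7.291 Ω
R_total = R_1 + R_2 + R_3 = 127 Ω

127 Ω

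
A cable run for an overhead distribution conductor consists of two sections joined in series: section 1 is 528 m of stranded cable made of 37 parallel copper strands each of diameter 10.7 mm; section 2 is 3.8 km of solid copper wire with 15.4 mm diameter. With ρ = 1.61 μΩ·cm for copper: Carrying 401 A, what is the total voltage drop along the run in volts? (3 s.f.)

133 V

ρ = 1.61 μΩ·cm = 1.61×10^-8 Ω·m
Section 1: A_strand = π(5.3500e-03)² = 8.992e-05 m²; R₁ = ρL/(N·A_s) = (1.61×10^-8)(528)/(37×8.992e-05) = 0.002555 Ω
Section 2: A = π(d/2)² = π(7.7000e-03 m)² = 1.863e-04 m²
R₂ = (1.61×10^-8)(3800)/(1.863e-04) = 0.3285 Ω
R = R₁ + R₂ = 0.331 Ω
V = IR = 401 × 0.331 = 133 V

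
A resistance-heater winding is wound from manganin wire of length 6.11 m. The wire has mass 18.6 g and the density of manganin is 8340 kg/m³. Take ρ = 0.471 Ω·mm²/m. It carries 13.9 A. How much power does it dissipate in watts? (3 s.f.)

ρ = 0.471 Ω·mm²/m = 4.71×10^-7 Ω·m
A = m/(density·L) = 0.0186/(8340×6.11) = 3.6501e-07 m²
R = ρL/A = (4.71×10^-7)(6.11)/(3.6501e-07) = 7.884 Ω
P = I²R = (13.9)² × 7.884 = 1520 W

1520 W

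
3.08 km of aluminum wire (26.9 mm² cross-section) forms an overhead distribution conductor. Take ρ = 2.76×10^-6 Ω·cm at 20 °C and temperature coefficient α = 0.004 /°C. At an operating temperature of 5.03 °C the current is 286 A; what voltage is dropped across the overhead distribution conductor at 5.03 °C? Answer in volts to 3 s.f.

850 V

ρ = 2.76×10^-6 Ω·cm = 2.76×10^-8 Ω·m
A = 26.9 mm² = 2.690e-05 m²
R₍20₎ = ρL/A = (2.76×10^-8)(3080)/(2.690e-05) = 3.16 Ω
R₍5.03₎ = R₍20₎(1 + αΔT) = 3.16 × (1 + 0.004×-15) = 2.971 Ω
V = IR = 286 × 2.971 = 850 V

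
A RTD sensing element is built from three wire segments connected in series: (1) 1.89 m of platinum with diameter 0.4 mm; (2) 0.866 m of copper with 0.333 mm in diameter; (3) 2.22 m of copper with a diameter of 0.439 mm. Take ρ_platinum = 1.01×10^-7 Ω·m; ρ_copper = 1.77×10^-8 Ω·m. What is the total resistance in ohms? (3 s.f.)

Seg 1: A = π(d/2)² = π(2.0000e-04 m)² = 1.257e-07 m²
R_1 = (1.01×10^-7)(1.89)/(1.257e-07) = 1.519 Ω
Seg 2: A = π(d/2)² = π(1.6650e-04 m)² = 8.709e-08 m²
R_2 = (1.77×10^-8)(0.866)/(8.709e-08) = 0.176 Ω
Seg 3: A = π(d/2)² = π(2.1950e-04 m)² = 1.514e-07 m²
R_3 = (1.77×10^-8)(2.22)/(1.514e-07) = 0.2596 Ω
R_total = R_1 + R_2 + R_3 = 1.95 Ω

1.95 Ω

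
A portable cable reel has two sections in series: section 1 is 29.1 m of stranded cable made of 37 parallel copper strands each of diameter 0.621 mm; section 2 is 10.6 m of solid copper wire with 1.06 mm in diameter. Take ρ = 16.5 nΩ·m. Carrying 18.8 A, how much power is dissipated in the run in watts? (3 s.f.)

85.2 W

ρ = 16.5 nΩ·m = 1.65×10^-8 Ω·m
Section 1: A_strand = π(3.1050e-04)² = 3.029e-07 m²; R₁ = ρL/(N·A_s) = (1.65×10^-8)(29.1)/(37×3.029e-07) = 0.04285 Ω
Section 2: A = π(d/2)² = π(5.3000e-04 m)² = 8.825e-07 m²
R₂ = (1.65×10^-8)(10.6)/(8.825e-07) = 0.1982 Ω
R = R₁ + R₂ = 0.241 Ω
P = I²R = (18.8)² × 0.241 = 85.2 W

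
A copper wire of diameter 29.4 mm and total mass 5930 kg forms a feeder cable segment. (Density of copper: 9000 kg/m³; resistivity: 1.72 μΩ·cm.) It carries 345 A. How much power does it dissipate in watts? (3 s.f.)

2930 W

ρ = 1.72 μΩ·cm = 1.72×10^-8 Ω·m
A = π(d/2)² = π(1.4700e-02 m)² = 6.7887e-04 m²
L = m/(density·A) = 5930/(9000×6.7887e-04) = 970.6 m
R = ρL/A = (1.72×10^-8)(970.6)/(6.7887e-04) = 0.02459 Ω
P = I²R = (345)² × 0.02459 = 2930 W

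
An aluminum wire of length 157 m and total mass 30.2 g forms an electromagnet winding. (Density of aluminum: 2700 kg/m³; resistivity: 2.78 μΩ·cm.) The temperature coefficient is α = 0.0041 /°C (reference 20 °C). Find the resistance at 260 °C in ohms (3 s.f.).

122 Ω

ρ = 2.78 μΩ·cm = 2.78×10^-8 Ω·m
A = m/(density·L) = 0.0302/(2700×157) = 7.1243e-08 m²
R = ρL/A = (2.78×10^-8)(157)/(7.1243e-08) = 61.26 Ω
R(260 °C) = 61.26 × (1 + 0.0041×240) = 122 Ω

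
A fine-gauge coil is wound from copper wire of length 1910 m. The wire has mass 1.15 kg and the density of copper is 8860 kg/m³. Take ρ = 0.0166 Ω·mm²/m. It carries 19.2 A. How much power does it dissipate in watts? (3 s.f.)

ρ = 0.0166 Ω·mm²/m = 1.66×10^-8 Ω·m
A = m/(density·L) = 1.15/(8860×1910) = 6.7956e-08 m²
R = ρL/A = (1.66×10^-8)(1910)/(6.7956e-08) = 466.6 Ω
P = I²R = (19.2)² × 466.6 = 1.72×10^5 W

1.72×10^5 W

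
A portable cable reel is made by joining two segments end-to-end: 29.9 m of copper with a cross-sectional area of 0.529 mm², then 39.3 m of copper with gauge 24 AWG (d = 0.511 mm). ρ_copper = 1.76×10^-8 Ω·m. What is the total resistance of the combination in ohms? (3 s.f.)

Segment 1: A = 0.529 mm² = 5.290e-07 m²
R₁ = ρL/A = (1.76×10^-8)(29.9)/(5.290e-07) = 0.9948 Ω
Segment 2: A = π(0.511/2 mm)² = π(2.5550e-04 m)² = 2.051e-07 m²
R₂ = (1.76×10^-8)(39.3)/(2.051e-07) = 3.373 Ω
R = R₁ + R₂ = 4.37 Ω

4.37 Ω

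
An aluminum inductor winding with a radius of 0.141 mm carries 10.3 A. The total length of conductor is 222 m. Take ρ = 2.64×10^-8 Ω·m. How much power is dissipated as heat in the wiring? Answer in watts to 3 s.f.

A = πr² = π(1.4100e-04 m)² = 6.246e-08 m²
R = ρL/A = (2.64×10^-8)(222)/(6.246e-08) = 93.84 Ω
P = I²R = (10.3)² × 93.84 = 9960 W

9960 W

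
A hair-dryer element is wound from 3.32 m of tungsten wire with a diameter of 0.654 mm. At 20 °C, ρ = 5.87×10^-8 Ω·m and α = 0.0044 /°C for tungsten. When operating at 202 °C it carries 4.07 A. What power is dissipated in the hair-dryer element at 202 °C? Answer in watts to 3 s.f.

A = π(d/2)² = π(3.2700e-04 m)² = 3.359e-07 m²
R₍20₎ = ρL/A = (5.87×10^-8)(3.32)/(3.359e-07) = 0.5801 Ω
R₍202₎ = R₍20₎(1 + αΔT) = 0.5801 × (1 + 0.0044×182) = 1.045 Ω
P = I²R = (4.07)² × 1.045 = 17.3 W

17.3 W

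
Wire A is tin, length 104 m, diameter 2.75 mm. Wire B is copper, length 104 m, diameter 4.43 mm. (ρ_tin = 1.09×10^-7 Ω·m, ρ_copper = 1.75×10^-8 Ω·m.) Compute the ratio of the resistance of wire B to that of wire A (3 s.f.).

0.0619

R ∝ ρL/d², so R_B/R_A = (ρ_B/ρ_A) × (d_A/d_B)²
= (1.75×10^-8/1.09×10^-7) × (2.75/4.43)² = 0.0619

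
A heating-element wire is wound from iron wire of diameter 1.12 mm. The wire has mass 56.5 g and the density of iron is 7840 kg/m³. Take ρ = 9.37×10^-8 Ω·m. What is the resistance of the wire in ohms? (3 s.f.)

0.696 Ω

A = π(d/2)² = π(5.6000e-04 m)² = 9.8520e-07 m²
L = m/(density·A) = 0.0565/(7840×9.8520e-07) = 7.315 m
R = ρL/A = (9.37×10^-8)(7.315)/(9.8520e-07) = 0.696 Ω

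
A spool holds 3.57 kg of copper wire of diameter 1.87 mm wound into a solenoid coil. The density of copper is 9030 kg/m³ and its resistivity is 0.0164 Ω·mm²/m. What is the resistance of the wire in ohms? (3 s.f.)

0.860 Ω

ρ = 0.0164 Ω·mm²/m = 1.64×10^-8 Ω·m
A = π(d/2)² = π(9.3500e-04 m)² = 2.7465e-06 m²
L = m/(density·A) = 3.57/(9030×2.7465e-06) = 143.9 m
R = ρL/A = (1.64×10^-8)(143.9)/(2.7465e-06) = 0.860 Ω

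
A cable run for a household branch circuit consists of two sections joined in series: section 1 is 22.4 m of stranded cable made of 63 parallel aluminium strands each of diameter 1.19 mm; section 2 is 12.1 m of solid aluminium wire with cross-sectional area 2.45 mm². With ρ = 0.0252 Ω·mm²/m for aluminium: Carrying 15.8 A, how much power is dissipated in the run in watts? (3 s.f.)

ρ = 0.0252 Ω·mm²/m = 2.52×10^-8 Ω·m
Section 1: A_strand = π(5.9500e-04)² = 1.112e-06 m²; R₁ = ρL/(N·A_s) = (2.52×10^-8)(22.4)/(63×1.112e-06) = 0.008056 Ω
Section 2: A = 2.45 mm² = 2.450e-06 m²
R₂ = (2.52×10^-8)(12.1)/(2.450e-06) = 0.1245 Ω
R = R₁ + R₂ = 0.1325 Ω
P = I²R = (15.8)² × 0.1325 = 33.1 W

33.1 W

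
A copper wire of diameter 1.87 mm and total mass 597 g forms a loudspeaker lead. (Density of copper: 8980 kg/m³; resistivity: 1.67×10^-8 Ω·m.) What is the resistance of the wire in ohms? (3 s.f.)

A = π(d/2)² = π(9.3500e-04 m)² = 2.7465e-06 m²
L = m/(density·A) = 0.597/(8980×2.7465e-06) = 24.21 m
R = ρL/A = (1.67×10^-8)(24.21)/(2.7465e-06) = 0.147 Ω

0.147 Ω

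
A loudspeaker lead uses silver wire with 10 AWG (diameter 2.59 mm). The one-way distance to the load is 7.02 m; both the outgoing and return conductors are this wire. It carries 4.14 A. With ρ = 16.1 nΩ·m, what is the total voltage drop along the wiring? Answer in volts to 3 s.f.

ρ = 16.1 nΩ·m = 1.61×10^-8 Ω·m
A = π(2.59/2 mm)² = π(1.2950e-03 m)² = 5.269e-06 m²
Total conductor length (both ways) L = 2 × 7.02 = 14.04 m
R = ρL/A = (1.61×10^-8)(14.04)/(5.269e-06) = 0.0429 Ω
V = IR = 4.14 × 0.0429 = 0.178 V

0.178 V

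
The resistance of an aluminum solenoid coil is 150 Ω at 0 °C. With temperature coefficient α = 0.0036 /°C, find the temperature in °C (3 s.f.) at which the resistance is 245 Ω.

R = R₀(1 + α(T − T₀)) ⇒ T = T₀ + (R/R₀ − 1)/α
T = 0 + (245/150 − 1)/0.0036 = 0 + (0.6333)/0.0036 = 176 °C

176 °C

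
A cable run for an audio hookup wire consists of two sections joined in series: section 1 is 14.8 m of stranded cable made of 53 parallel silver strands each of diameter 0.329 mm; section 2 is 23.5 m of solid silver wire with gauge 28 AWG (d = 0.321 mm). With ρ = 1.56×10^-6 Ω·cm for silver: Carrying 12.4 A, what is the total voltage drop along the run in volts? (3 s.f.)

ρ = 1.56×10^-6 Ω·cm = 1.56×10^-8 Ω·m
Section 1: A_strand = π(1.6450e-04)² = 8.501e-08 m²; R₁ = ρL/(N·A_s) = (1.56×10^-8)(14.8)/(53×8.501e-08) = 0.05124 Ω
Section 2: A = π(0.321/2 mm)² = π(1.6050e-04 m)² = 8.093e-08 m²
R₂ = (1.56×10^-8)(23.5)/(8.093e-08) = 4.53 Ω
R = R₁ + R₂ = 4.581 Ω
V = IR = 12.4 × 4.581 = 56.8 V

56.8 V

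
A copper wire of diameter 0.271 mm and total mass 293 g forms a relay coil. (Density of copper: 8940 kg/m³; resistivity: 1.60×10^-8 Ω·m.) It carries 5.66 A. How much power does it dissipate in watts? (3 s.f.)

5050 W

A = π(d/2)² = π(1.3550e-04 m)² = 5.7680e-08 m²
L = m/(density·A) = 0.293/(8940×5.7680e-08) = 568.2 m
R = ρL/A = (1.60×10^-8)(568.2)/(5.7680e-08) = 157.6 Ω
P = I²R = (5.66)² × 157.6 = 5050 W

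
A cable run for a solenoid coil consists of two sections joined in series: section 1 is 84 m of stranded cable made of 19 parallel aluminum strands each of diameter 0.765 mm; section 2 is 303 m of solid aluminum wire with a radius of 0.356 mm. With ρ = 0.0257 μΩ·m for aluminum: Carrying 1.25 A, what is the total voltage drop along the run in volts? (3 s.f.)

24.8 V

ρ = 0.0257 μΩ·m = 2.57×10^-8 Ω·m
Section 1: A_strand = π(3.8250e-04)² = 4.596e-07 m²; R₁ = ρL/(N·A_s) = (2.57×10^-8)(84)/(19×4.596e-07) = 0.2472 Ω
Section 2: A = πr² = π(3.5600e-04 m)² = 3.982e-07 m²
R₂ = (2.57×10^-8)(303)/(3.982e-07) = 19.56 Ω
R = R₁ + R₂ = 19.81 Ω
V = IR = 1.25 × 19.81 = 24.8 V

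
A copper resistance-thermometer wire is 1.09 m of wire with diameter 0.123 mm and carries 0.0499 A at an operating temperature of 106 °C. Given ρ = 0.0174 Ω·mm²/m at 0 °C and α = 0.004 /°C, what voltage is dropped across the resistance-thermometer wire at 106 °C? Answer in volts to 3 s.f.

0.113 V

ρ = 0.0174 Ω·mm²/m = 1.74×10^-8 Ω·m
A = π(d/2)² = π(6.1500e-05 m)² = 1.188e-08 m²
R₍0₎ = ρL/A = (1.74×10^-8)(1.09)/(1.188e-08) = 1.596 Ω
R₍106₎ = R₍0₎(1 + αΔT) = 1.596 × (1 + 0.004×106) = 2.273 Ω
V = IR = 0.0499 × 2.273 = 0.113 V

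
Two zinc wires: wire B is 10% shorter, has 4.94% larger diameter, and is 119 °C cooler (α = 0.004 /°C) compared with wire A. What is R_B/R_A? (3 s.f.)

R ∝ ρL/d² with ρ ∝ (1+αΔT), so R_B/R_A = (1 − 10/100) × (1 + 4.94/100)⁻² × (1 − 0.004×119)
= 0.9 × 0.9081 × 0.524 = 0.428

0.428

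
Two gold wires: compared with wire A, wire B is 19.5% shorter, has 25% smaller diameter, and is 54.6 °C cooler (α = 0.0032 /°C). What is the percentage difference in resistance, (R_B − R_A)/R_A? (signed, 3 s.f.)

18.1%

R ∝ ρL/d² with ρ ∝ (1+αΔT), so R_B/R_A = (1 − 19.5/100) × (1 − 25/100)⁻² × (1 − 0.0032×54.6)
= 0.805 × 1.778 × 0.8253 = 1.181
(R_B − R_A)/R_A = 1.181 − 1 = 18.1%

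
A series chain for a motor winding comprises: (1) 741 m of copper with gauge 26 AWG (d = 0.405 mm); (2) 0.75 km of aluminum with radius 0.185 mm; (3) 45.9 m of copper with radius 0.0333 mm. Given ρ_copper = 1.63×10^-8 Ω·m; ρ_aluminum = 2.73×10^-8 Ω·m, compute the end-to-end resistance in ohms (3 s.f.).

499 Ω

Seg 1: A = π(0.405/2 mm)² = π(2.0250e-04 m)² = 1.288e-07 m²
R_1 = (1.63×10^-8)(741)/(1.288e-07) = 93.76 Ω
Seg 2: A = πr² = π(1.8500e-04 m)² = 1.075e-07 m²
R_2 = (2.73×10^-8)(750)/(1.075e-07) = 190.4 Ω
Seg 3: A = πr² = π(3.3300e-05 m)² = 3.484e-09 m²
R_3 = (1.63×10^-8)(45.9)/(3.484e-09) = 214.8 Ω
R_total = R_1 + R_2 + R_3 = 499 Ω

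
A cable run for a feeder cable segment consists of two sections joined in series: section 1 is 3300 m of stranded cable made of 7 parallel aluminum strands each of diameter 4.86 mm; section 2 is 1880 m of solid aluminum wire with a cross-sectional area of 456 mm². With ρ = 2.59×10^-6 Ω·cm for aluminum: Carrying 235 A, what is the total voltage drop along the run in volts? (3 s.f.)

180 V

ρ = 2.59×10^-6 Ω·cm = 2.59×10^-8 Ω·m
Section 1: A_strand = π(2.4300e-03)² = 1.855e-05 m²; R₁ = ρL/(N·A_s) = (2.59×10^-8)(3300)/(7×1.855e-05) = 0.6582 Ω
Section 2: A = 456 mm² = 4.560e-04 m²
R₂ = (2.59×10^-8)(1880)/(4.560e-04) = 0.1068 Ω
R = R₁ + R₂ = 0.765 Ω
V = IR = 235 × 0.765 = 180 V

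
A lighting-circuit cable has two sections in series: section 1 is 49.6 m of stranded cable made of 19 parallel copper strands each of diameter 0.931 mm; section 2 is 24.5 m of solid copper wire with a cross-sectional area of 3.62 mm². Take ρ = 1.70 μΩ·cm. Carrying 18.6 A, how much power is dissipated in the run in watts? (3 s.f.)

62.4 W

ρ = 1.70 μΩ·cm = 1.70×10^-8 Ω·m
Section 1: A_strand = π(4.6550e-04)² = 6.808e-07 m²; R₁ = ρL/(N·A_s) = (1.70×10^-8)(49.6)/(19×6.808e-07) = 0.06519 Ω
Section 2: A = 3.62 mm² = 3.620e-06 m²
R₂ = (1.70×10^-8)(24.5)/(3.620e-06) = 0.1151 Ω
R = R₁ + R₂ = 0.1802 Ω
P = I²R = (18.6)² × 0.1802 = 62.4 W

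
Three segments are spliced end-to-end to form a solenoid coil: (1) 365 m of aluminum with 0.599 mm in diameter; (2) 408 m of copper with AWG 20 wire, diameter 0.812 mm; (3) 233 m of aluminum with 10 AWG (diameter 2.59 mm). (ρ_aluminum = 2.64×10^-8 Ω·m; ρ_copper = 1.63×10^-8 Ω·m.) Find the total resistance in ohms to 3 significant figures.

Seg 1: A = π(d/2)² = π(2.9950e-04 m)² = 2.818e-07 m²
R_1 = (2.64×10^-8)(365)/(2.818e-07) = 34.19 Ω
Seg 2: A = π(0.812/2 mm)² = π(4.0600e-04 m)² = 5.178e-07 m²
R_2 = (1.63×10^-8)(408)/(5.178e-07) = 12.84 Ω
Seg 3: A = π(2.59/2 mm)² = π(1.2950e-03 m)² = 5.269e-06 m²
R_3 = (2.64×10^-8)(233)/(5.269e-06) = 1.168 Ω
R_total = R_1 + R_2 + R_3 = 48.2 Ω

48.2 Ω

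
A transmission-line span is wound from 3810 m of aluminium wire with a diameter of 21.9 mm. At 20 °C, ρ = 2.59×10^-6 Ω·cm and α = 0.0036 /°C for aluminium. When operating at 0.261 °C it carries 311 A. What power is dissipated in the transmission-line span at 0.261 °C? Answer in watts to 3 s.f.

23500 W

ρ = 2.59×10^-6 Ω·cm = 2.59×10^-8 Ω·m
A = π(d/2)² = π(1.0950e-02 m)² = 3.767e-04 m²
R₍20₎ = ρL/A = (2.59×10^-8)(3810)/(3.767e-04) = 0.262 Ω
R₍0.261₎ = R₍20₎(1 + αΔT) = 0.262 × (1 + 0.0036×-19.7) = 0.2434 Ω
P = I²R = (311)² × 0.2434 = 23500 W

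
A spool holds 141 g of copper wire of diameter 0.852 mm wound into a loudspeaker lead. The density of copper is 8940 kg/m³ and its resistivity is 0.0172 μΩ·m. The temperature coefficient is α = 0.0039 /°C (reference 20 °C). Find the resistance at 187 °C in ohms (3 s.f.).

1.38 Ω

ρ = 0.0172 μΩ·m = 1.72×10^-8 Ω·m
A = π(d/2)² = π(4.2600e-04 m)² = 5.7012e-07 m²
L = m/(density·A) = 0.141/(8940×5.7012e-07) = 27.66 m
R = ρL/A = (1.72×10^-8)(27.66)/(5.7012e-07) = 0.8346 Ω
R(187 °C) = 0.8346 × (1 + 0.0039×167) = 1.38 Ω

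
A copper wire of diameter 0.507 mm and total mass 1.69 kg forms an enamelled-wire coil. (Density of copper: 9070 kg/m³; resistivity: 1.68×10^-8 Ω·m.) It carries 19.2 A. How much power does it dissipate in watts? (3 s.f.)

28300 W

A = π(d/2)² = π(2.5350e-04 m)² = 2.0189e-07 m²
L = m/(density·A) = 1.69/(9070×2.0189e-07) = 922.9 m
R = ρL/A = (1.68×10^-8)(922.9)/(2.0189e-07) = 76.8 Ω
P = I²R = (19.2)² × 76.8 = 28300 W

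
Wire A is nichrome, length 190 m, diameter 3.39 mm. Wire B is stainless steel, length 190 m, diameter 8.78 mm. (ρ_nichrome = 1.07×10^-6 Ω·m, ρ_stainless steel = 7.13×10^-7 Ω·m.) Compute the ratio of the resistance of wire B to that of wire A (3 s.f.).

R ∝ ρL/d², so R_B/R_A = (ρ_B/ρ_A) × (d_A/d_B)²
= (7.13×10^-7/1.07×10^-6) × (3.39/8.78)² = 0.0993

0.0993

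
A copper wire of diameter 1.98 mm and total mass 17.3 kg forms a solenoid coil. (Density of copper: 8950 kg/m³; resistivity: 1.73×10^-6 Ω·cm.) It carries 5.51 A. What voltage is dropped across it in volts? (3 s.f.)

ρ = 1.73×10^-6 Ω·cm = 1.73×10^-8 Ω·m
A = π(d/2)² = π(9.9000e-04 m)² = 3.0791e-06 m²
L = m/(density·A) = 17.3/(8950×3.0791e-06) = 627.8 m
R = ρL/A = (1.73×10^-8)(627.8)/(3.0791e-06) = 3.527 Ω
V = IR = 5.51 × 3.527 = 19.4 V

19.4 V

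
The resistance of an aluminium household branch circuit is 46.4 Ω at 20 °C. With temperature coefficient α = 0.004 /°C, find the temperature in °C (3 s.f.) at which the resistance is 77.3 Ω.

186 °C

R = R₀(1 + α(T − T₀)) ⇒ T = T₀ + (R/R₀ − 1)/α
T = 20 + (77.3/46.4 − 1)/0.004 = 20 + (0.6659)/0.004 = 186 °C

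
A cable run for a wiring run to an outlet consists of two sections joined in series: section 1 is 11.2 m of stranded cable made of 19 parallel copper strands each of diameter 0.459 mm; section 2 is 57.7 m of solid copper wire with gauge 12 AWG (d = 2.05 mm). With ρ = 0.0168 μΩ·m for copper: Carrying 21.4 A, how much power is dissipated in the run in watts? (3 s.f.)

ρ = 0.0168 μΩ·m = 1.68×10^-8 Ω·m
Section 1: A_strand = π(2.2950e-04)² = 1.655e-07 m²; R₁ = ρL/(N·A_s) = (1.68×10^-8)(11.2)/(19×1.655e-07) = 0.05985 Ω
Section 2: A = π(2.05/2 mm)² = π(1.0250e-03 m)² = 3.301e-06 m²
R₂ = (1.68×10^-8)(57.7)/(3.301e-06) = 0.2937 Ω
R = R₁ + R₂ = 0.3535 Ω
P = I²R = (21.4)² × 0.3535 = 162 W

162 W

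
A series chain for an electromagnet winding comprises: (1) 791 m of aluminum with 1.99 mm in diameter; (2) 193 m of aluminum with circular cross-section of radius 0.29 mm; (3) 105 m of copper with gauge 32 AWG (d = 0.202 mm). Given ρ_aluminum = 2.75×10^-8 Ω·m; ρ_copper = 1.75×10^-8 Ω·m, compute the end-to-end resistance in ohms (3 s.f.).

84.4 Ω

Seg 1: A = π(d/2)² = π(9.9500e-04 m)² = 3.110e-06 m²
R_1 = (2.75×10^-8)(791)/(3.110e-06) = 6.994 Ω
Seg 2: A = πr² = π(2.9000e-04 m)² = 2.642e-07 m²
R_2 = (2.75×10^-8)(193)/(2.642e-07) = 20.09 Ω
Seg 3: A = π(0.202/2 mm)² = π(1.0100e-04 m)² = 3.205e-08 m²
R_3 = (1.75×10^-8)(105)/(3.205e-08) = 57.34 Ω
R_total = R_1 + R_2 + R_3 = 84.4 Ω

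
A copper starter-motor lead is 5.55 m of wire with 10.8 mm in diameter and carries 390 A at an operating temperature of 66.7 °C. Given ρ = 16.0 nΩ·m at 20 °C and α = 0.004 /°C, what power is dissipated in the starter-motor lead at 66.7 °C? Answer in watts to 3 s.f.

ρ = 16.0 nΩ·m = 1.60×10^-8 Ω·m
A = π(d/2)² = π(5.4000e-03 m)² = 9.161e-05 m²
R₍20₎ = ρL/A = (1.60×10^-8)(5.55)/(9.161e-05) = 9.693×10^-4 Ω
R₍66.7₎ = R₍20₎(1 + αΔT) = 9.693×10^-4 × (1 + 0.004×46.7) = 0.00115 Ω
P = I²R = (390)² × 0.00115 = 175 W

175 W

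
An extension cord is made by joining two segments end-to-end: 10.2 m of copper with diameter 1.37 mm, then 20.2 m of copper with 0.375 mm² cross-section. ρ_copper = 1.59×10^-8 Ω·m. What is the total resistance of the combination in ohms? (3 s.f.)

0.966 Ω

Segment 1: A = π(d/2)² = π(6.8500e-04 m)² = 1.474e-06 m²
R₁ = ρL/A = (1.59×10^-8)(10.2)/(1.474e-06) = 0.11 Ω
Segment 2: A = 0.375 mm² = 3.750e-07 m²
R₂ = (1.59×10^-8)(20.2)/(3.750e-07) = 0.8565 Ω
R = R₁ + R₂ = 0.966 Ω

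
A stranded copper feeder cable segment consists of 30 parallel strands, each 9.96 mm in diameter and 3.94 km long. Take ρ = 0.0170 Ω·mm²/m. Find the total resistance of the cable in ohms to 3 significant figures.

ρ = 0.0170 Ω·mm²/m = 1.70×10^-8 Ω·m
A_strand = π(4.9800e-03 m)² = 7.791e-05 m²
R_strand = ρL/A = (1.70×10^-8)(3940)/(7.791e-05) = 0.8597 Ω
R_total = R_strand/N = 0.8597/30 = 0.0287 Ω

0.0287 Ω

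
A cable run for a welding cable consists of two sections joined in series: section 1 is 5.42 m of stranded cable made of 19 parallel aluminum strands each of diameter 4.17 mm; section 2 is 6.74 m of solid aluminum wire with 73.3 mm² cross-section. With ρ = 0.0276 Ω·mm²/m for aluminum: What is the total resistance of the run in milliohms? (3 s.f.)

ρ = 0.0276 Ω·mm²/m = 2.76×10^-8 Ω·m
Section 1: A_strand = π(2.0850e-03)² = 1.366e-05 m²; R₁ = ρL/(N·A_s) = (2.76×10^-8)(5.42)/(19×1.366e-05) = 5.765×10^-4 Ω
Section 2: A = 73.3 mm² = 7.330e-05 m²
R₂ = (2.76×10^-8)(6.74)/(7.330e-05) = 0.002538 Ω
R = R₁ + R₂ = 3.11 mΩ

3.11 mΩ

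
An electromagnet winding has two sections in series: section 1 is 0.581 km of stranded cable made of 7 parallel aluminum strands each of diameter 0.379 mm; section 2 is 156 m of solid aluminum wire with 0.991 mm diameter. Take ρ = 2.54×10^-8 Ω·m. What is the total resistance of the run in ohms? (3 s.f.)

Section 1: A_strand = π(1.8950e-04)² = 1.128e-07 m²; R₁ = ρL/(N·A_s) = (2.54×10^-8)(581)/(7×1.128e-07) = 18.69 Ω
Section 2: A = π(d/2)² = π(4.9550e-04 m)² = 7.713e-07 m²
R₂ = (2.54×10^-8)(156)/(7.713e-07) = 5.137 Ω
R = R₁ + R₂ = 23.8 Ω

23.8 Ω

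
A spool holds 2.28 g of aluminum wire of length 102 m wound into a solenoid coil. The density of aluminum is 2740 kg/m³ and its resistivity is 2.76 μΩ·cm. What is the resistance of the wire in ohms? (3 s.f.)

345 Ω

ρ = 2.76 μΩ·cm = 2.76×10^-8 Ω·m
A = m/(density·L) = 0.00228/(2740×102) = 8.1580e-09 m²
R = ρL/A = (2.76×10^-8)(102)/(8.1580e-09) = 345 Ω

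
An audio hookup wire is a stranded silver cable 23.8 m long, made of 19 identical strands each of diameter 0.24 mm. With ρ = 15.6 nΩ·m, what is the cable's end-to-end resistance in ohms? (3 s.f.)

ρ = 15.6 nΩ·m = 1.56×10^-8 Ω·m
A_strand = π(1.2000e-04 m)² = 4.524e-08 m²
R_strand = ρL/A = (1.56×10^-8)(23.8)/(4.524e-08) = 8.207 Ω
R_total = R_strand/N = 8.207/19 = 0.432 Ω

0.432 Ω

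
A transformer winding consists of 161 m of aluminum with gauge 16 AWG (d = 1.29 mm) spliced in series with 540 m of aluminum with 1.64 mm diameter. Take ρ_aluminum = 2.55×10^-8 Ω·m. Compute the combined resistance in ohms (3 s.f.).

9.66 Ω

Segment 1: A = π(1.29/2 mm)² = π(6.4500e-04 m)² = 1.307e-06 m²
R₁ = ρL/A = (2.55×10^-8)(161)/(1.307e-06) = 3.141 Ω
Segment 2: A = π(d/2)² = π(8.2000e-04 m)² = 2.112e-06 m²
R₂ = (2.55×10^-8)(540)/(2.112e-06) = 6.519 Ω
R = R₁ + R₂ = 9.66 Ω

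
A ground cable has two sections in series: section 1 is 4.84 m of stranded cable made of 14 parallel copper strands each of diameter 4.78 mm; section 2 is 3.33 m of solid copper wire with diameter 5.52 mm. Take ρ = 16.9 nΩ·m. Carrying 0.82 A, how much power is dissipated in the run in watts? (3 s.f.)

ρ = 16.9 nΩ·m = 1.69×10^-8 Ω·m
Section 1: A_strand = π(2.3900e-03)² = 1.795e-05 m²; R₁ = ρL/(N·A_s) = (1.69×10^-8)(4.84)/(14×1.795e-05) = 3.256×10^-4 Ω
Section 2: A = π(d/2)² = π(2.7600e-03 m)² = 2.393e-05 m²
R₂ = (1.69×10^-8)(3.33)/(2.393e-05) = 0.002352 Ω
R = R₁ + R₂ = 0.002677 Ω
P = I²R = (0.82)² × 0.002677 = 0.00180 W

0.00180 W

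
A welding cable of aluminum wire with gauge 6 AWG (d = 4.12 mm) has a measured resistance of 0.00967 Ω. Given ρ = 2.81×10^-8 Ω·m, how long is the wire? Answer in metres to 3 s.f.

4.59 m

A = π(4.12/2 mm)² = π(2.0600e-03 m)² = 1.333e-05 m²
L = RA/ρ = (0.00967)(1.333e-05)/(2.81×10^-8) = 4.59 m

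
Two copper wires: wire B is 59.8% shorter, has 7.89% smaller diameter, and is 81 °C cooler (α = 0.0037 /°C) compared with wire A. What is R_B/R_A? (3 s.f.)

R ∝ ρL/d² with ρ ∝ (1+αΔT), so R_B/R_A = (1 − 59.8/100) × (1 − 7.89/100)⁻² × (1 − 0.0037×81)
= 0.402 × 1.179 × 0.7003 = 0.332

0.332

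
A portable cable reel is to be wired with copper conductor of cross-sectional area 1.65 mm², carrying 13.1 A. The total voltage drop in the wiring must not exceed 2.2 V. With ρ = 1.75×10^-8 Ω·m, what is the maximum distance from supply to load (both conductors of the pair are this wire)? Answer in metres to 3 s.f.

A = 1.65 mm² = 1.650e-06 m²
L_max = V_max·A/(2·ρI) = (2.2)(1.650e-06)/(2×1.75×10^-8×13.1) = 7.92 m

7.92 m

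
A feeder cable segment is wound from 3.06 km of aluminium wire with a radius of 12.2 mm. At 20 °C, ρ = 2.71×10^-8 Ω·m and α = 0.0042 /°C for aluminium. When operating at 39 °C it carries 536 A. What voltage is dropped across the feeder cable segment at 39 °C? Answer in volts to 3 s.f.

A = πr² = π(1.2200e-02 m)² = 4.676e-04 m²
R₍20₎ = ρL/A = (2.71×10^-8)(3060)/(4.676e-04) = 0.1773 Ω
R₍39₎ = R₍20₎(1 + αΔT) = 0.1773 × (1 + 0.0042×19) = 0.1915 Ω
V = IR = 536 × 0.1915 = 103 V

103 V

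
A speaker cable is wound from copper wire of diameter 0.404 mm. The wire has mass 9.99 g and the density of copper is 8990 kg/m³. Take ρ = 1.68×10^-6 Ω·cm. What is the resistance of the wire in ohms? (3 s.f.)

ρ = 1.68×10^-6 Ω·cm = 1.68×10^-8 Ω·m
A = π(d/2)² = π(2.0200e-04 m)² = 1.2819e-07 m²
L = m/(density·A) = 0.00999/(8990×1.2819e-07) = 8.669 m
R = ρL/A = (1.68×10^-8)(8.669)/(1.2819e-07) = 1.14 Ω

1.14 Ω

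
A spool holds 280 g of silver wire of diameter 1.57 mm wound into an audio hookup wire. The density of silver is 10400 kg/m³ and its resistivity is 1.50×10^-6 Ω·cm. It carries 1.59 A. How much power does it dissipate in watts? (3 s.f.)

ρ = 1.50×10^-6 Ω·cm = 1.50×10^-8 Ω·m
A = π(d/2)² = π(7.8500e-04 m)² = 1.9359e-06 m²
L = m/(density·A) = 0.28/(10400×1.9359e-06) = 13.91 m
R = ρL/A = (1.50×10^-8)(13.91)/(1.9359e-06) = 0.1078 Ω
P = I²R = (1.59)² × 0.1078 = 0.272 W

0.272 W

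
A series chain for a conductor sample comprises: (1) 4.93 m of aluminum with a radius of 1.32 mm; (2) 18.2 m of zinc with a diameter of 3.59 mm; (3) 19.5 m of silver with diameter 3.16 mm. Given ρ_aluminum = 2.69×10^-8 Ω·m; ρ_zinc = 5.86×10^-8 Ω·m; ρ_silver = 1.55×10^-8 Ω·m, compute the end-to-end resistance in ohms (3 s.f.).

Seg 1: A = πr² = π(1.3200e-03 m)² = 5.474e-06 m²
R_1 = (2.69×10^-8)(4.93)/(5.474e-06) = 0.02423 Ω
Seg 2: A = π(d/2)² = π(1.7950e-03 m)² = 1.012e-05 m²
R_2 = (5.86×10^-8)(18.2)/(1.012e-05) = 0.1054 Ω
Seg 3: A = π(d/2)² = π(1.5800e-03 m)² = 7.843e-06 m²
R_3 = (1.55×10^-8)(19.5)/(7.843e-06) = 0.03854 Ω
R_total = R_1 + R_2 + R_3 = 0.168 Ω

0.168 Ω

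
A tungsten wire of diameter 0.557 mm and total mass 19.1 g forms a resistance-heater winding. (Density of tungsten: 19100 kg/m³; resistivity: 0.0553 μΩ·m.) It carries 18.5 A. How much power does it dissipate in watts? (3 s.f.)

ρ = 0.0553 μΩ·m = 5.53×10^-8 Ω·m
A = π(d/2)² = π(2.7850e-04 m)² = 2.4367e-07 m²
L = m/(density·A) = 0.0191/(19100×2.4367e-07) = 4.104 m
R = ρL/A = (5.53×10^-8)(4.104)/(2.4367e-07) = 0.9314 Ω
P = I²R = (18.5)² × 0.9314 = 319 W

319 W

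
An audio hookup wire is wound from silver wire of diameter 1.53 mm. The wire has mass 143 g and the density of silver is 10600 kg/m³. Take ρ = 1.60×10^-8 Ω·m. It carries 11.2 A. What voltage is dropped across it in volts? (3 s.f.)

A = π(d/2)² = π(7.6500e-04 m)² = 1.8385e-06 m²
L = m/(density·A) = 0.143/(10600×1.8385e-06) = 7.338 m
R = ρL/A = (1.60×10^-8)(7.338)/(1.8385e-06) = 0.06386 Ω
V = IR = 11.2 × 0.06386 = 0.715 V

0.715 V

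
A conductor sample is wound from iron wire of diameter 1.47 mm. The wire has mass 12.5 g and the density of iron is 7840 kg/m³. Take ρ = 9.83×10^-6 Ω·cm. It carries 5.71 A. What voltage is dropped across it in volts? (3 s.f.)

ρ = 9.83×10^-6 Ω·cm = 9.83×10^-8 Ω·m
A = π(d/2)² = π(7.3500e-04 m)² = 1.6972e-06 m²
L = m/(density·A) = 0.0125/(7840×1.6972e-06) = 0.9394 m
R = ρL/A = (9.83×10^-8)(0.9394)/(1.6972e-06) = 0.05441 Ω
V = IR = 5.71 × 0.05441 = 0.311 V

0.311 V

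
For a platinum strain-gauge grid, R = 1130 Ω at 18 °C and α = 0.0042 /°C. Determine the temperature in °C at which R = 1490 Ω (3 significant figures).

93.9 °C

R = R₀(1 + α(T − T₀)) ⇒ T = T₀ + (R/R₀ − 1)/α
T = 18 + (1490/1130 − 1)/0.0042 = 18 + (0.3186)/0.0042 = 93.9 °C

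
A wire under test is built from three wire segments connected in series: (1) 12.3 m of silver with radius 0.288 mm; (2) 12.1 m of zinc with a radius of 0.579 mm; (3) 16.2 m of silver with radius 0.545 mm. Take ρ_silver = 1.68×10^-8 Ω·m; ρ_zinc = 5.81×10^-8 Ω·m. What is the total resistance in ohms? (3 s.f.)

Seg 1: A = πr² = π(2.8800e-04 m)² = 2.606e-07 m²
R_1 = (1.68×10^-8)(12.3)/(2.606e-07) = 0.793 Ω
Seg 2: A = πr² = π(5.7900e-04 m)² = 1.053e-06 m²
R_2 = (5.81×10^-8)(12.1)/(1.053e-06) = 0.6675 Ω
Seg 3: A = πr² = π(5.4500e-04 m)² = 9.331e-07 m²
R_3 = (1.68×10^-8)(16.2)/(9.331e-07) = 0.2917 Ω
R_total = R_1 + R_2 + R_3 = 1.75 Ω

1.75 Ω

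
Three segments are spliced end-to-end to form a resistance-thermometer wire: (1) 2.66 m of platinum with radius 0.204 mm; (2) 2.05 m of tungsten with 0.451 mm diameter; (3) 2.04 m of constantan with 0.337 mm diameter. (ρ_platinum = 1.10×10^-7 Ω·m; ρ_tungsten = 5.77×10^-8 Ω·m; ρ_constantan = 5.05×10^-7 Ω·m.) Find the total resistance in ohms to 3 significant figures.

14.5 Ω

Seg 1: A = πr² = π(2.0400e-04 m)² = 1.307e-07 m²
R_1 = (1.10×10^-7)(2.66)/(1.307e-07) = 2.238 Ω
Seg 2: A = π(d/2)² = π(2.2550e-04 m)² = 1.598e-07 m²
R_2 = (5.77×10^-8)(2.05)/(1.598e-07) = 0.7404 Ω
Seg 3: A = π(d/2)² = π(1.6850e-04 m)² = 8.920e-08 m²
R_3 = (5.05×10^-7)(2.04)/(8.920e-08) = 11.55 Ω
R_total = R_1 + R_2 + R_3 = 14.5 Ω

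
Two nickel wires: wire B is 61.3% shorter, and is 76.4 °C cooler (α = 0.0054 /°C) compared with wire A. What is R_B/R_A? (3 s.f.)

0.227

R ∝ ρL/d² with ρ ∝ (1+αΔT), so R_B/R_A = (1 − 61.3/100) × (1 − 0.0054×76.4)
= 0.387 × 0.5874 = 0.227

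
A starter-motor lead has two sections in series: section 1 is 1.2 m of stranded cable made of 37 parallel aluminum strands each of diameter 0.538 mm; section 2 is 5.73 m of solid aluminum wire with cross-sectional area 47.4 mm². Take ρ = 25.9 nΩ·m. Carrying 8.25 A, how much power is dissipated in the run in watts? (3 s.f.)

ρ = 25.9 nΩ·m = 2.59×10^-8 Ω·m
Section 1: A_strand = π(2.6900e-04)² = 2.273e-07 m²; R₁ = ρL/(N·A_s) = (2.59×10^-8)(1.2)/(37×2.273e-07) = 0.003695 Ω
Section 2: A = 47.4 mm² = 4.740e-05 m²
R₂ = (2.59×10^-8)(5.73)/(4.740e-05) = 0.003131 Ω
R = R₁ + R₂ = 0.006826 Ω
P = I²R = (8.25)² × 0.006826 = 0.465 W

0.465 W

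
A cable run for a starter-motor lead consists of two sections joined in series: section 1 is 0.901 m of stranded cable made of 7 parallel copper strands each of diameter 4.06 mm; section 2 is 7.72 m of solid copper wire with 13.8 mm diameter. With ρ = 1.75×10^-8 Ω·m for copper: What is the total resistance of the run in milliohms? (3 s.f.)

1.08 mΩ

Section 1: A_strand = π(2.0300e-03)² = 1.295e-05 m²; R₁ = ρL/(N·A_s) = (1.75×10^-8)(0.901)/(7×1.295e-05) = 1.740×10^-4 Ω
Section 2: A = π(d/2)² = π(6.9000e-03 m)² = 1.496e-04 m²
R₂ = (1.75×10^-8)(7.72)/(1.496e-04) = 9.032×10^-4 Ω
R = R₁ + R₂ = 1.08 mΩ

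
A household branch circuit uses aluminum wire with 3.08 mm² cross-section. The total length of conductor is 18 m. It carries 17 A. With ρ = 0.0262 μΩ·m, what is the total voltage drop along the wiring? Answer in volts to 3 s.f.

ρ = 0.0262 μΩ·m = 2.62×10^-8 Ω·m
A = 3.08 mm² = 3.080e-06 m²
R = ρL/A = (2.62×10^-8)(18)/(3.080e-06) = 0.1531 Ω
V = IR = 17 × 0.1531 = 2.60 V

2.60 V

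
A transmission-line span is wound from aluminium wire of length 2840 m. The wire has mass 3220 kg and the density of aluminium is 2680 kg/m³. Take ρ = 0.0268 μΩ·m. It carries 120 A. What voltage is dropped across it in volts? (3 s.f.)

ρ = 0.0268 μΩ·m = 2.68×10^-8 Ω·m
A = m/(density·L) = 3220/(2680×2840) = 4.2306e-04 m²
R = ρL/A = (2.68×10^-8)(2840)/(4.2306e-04) = 0.1799 Ω
V = IR = 120 × 0.1799 = 21.6 V

21.6 V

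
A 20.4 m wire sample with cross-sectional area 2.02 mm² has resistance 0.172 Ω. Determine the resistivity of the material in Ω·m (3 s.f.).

A = 2.02 mm² = 2.020e-06 m²
ρ = RA/L = (0.172)(2.020e-06)/(20.4) = 1.70×10^-8 Ω·m

1.70×10^-8 Ω·m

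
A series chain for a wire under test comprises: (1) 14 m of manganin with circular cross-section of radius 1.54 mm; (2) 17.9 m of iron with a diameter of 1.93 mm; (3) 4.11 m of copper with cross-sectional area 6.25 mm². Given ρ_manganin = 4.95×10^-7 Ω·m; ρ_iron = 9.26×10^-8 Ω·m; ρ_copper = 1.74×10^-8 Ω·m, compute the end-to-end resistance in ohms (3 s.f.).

1.51 Ω

Seg 1: A = πr² = π(1.5400e-03 m)² = 7.451e-06 m²
R_1 = (4.95×10^-7)(14)/(7.451e-06) = 0.9301 Ω
Seg 2: A = π(d/2)² = π(9.6500e-04 m)² = 2.926e-06 m²
R_2 = (9.26×10^-8)(17.9)/(2.926e-06) = 0.5666 Ω
Seg 3: A = 6.25 mm² = 6.250e-06 m²
R_3 = (1.74×10^-8)(4.11)/(6.250e-06) = 0.01144 Ω
R_total = R_1 + R_2 + R_3 = 1.51 Ω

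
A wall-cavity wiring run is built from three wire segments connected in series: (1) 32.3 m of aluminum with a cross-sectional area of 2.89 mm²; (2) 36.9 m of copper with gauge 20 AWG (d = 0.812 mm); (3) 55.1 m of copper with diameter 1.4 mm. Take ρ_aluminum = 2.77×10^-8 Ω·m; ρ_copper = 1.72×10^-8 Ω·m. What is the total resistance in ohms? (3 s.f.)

Seg 1: A = 2.89 mm² = 2.890e-06 m²
R_1 = (2.77×10^-8)(32.3)/(2.890e-06) = 0.3096 Ω
Seg 2: A = π(0.812/2 mm)² = π(4.0600e-04 m)² = 5.178e-07 m²
R_2 = (1.72×10^-8)(36.9)/(5.178e-07) = 1.226 Ω
Seg 3: A = π(d/2)² = π(7.0000e-04 m)² = 1.539e-06 m²
R_3 = (1.72×10^-8)(55.1)/(1.539e-06) = 0.6157 Ω
R_total = R_1 + R_2 + R_3 = 2.15 Ω

2.15 Ω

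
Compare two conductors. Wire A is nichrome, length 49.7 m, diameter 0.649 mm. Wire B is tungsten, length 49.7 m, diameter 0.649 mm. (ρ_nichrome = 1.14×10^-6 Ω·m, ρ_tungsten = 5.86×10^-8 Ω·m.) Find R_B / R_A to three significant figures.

R ∝ ρL/d², so R_B/R_A = (ρ_B/ρ_A)
= (5.86×10^-8/1.14×10^-6) = 0.0514

0.0514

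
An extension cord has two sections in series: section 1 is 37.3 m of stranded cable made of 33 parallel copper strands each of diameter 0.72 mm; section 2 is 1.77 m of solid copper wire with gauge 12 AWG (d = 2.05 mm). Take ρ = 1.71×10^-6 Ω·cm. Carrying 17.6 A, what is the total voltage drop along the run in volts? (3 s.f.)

ρ = 1.71×10^-6 Ω·cm = 1.71×10^-8 Ω·m
Section 1: A_strand = π(3.6000e-04)² = 4.072e-07 m²; R₁ = ρL/(N·A_s) = (1.71×10^-8)(37.3)/(33×4.072e-07) = 0.04747 Ω
Section 2: A = π(2.05/2 mm)² = π(1.0250e-03 m)² = 3.301e-06 m²
R₂ = (1.71×10^-8)(1.77)/(3.301e-06) = 0.00917 Ω
R = R₁ + R₂ = 0.05664 Ω
V = IR = 17.6 × 0.05664 = 0.997 V

0.997 V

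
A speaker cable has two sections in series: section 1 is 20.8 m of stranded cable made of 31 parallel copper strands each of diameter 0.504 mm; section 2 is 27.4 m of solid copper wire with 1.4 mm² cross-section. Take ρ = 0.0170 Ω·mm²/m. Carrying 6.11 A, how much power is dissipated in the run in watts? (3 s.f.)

ρ = 0.0170 Ω·mm²/m = 1.70×10^-8 Ω·m
Section 1: A_strand = π(2.5200e-04)² = 1.995e-07 m²; R₁ = ρL/(N·A_s) = (1.70×10^-8)(20.8)/(31×1.995e-07) = 0.05717 Ω
Section 2: A = 1.4 mm² = 1.400e-06 m²
R₂ = (1.70×10^-8)(27.4)/(1.400e-06) = 0.3327 Ω
R = R₁ + R₂ = 0.3899 Ω
P = I²R = (6.11)² × 0.3899 = 14.6 W

14.6 W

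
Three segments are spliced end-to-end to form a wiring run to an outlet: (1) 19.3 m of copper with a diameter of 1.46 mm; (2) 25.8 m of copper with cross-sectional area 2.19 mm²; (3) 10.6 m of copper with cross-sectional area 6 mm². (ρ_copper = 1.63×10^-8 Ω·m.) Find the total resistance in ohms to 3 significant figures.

Seg 1: A = π(d/2)² = π(7.3000e-04 m)² = 1.674e-06 m²
R_1 = (1.63×10^-8)(19.3)/(1.674e-06) = 0.1879 Ω
Seg 2: A = 2.19 mm² = 2.190e-06 m²
R_2 = (1.63×10^-8)(25.8)/(2.190e-06) = 0.192 Ω
Seg 3: A = 6 mm² = 6.000e-06 m²
R_3 = (1.63×10^-8)(10.6)/(6.000e-06) = 0.0288 Ω
R_total = R_1 + R_2 + R_3 = 0.409 Ω

0.409 Ω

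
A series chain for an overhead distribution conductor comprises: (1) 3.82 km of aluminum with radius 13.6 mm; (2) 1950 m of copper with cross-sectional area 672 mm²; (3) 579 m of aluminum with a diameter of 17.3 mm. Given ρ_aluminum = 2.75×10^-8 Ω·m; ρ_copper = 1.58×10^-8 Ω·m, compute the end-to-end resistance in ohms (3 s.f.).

Seg 1: A = πr² = π(1.3600e-02 m)² = 5.811e-04 m²
R_1 = (2.75×10^-8)(3820)/(5.811e-04) = 0.1808 Ω
Seg 2: A = 672 mm² = 6.720e-04 m²
R_2 = (1.58×10^-8)(1950)/(6.720e-04) = 0.04585 Ω
Seg 3: A = π(d/2)² = π(8.6500e-03 m)² = 2.351e-04 m²
R_3 = (2.75×10^-8)(579)/(2.351e-04) = 0.06774 Ω
R_total = R_1 + R_2 + R_3 = 0.294 Ω

0.294 Ω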